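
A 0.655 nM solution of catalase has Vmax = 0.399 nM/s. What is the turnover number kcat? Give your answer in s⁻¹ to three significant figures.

kcat = Vmax/[E]total = 0.399 nM/s / 0.655 nM = 0.609 s⁻¹.

0.609 s⁻¹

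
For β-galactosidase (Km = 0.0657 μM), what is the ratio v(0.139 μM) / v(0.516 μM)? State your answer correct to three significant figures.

0.766

The fractional saturations are [S]/(Km+[S]) = 0.516/0.5817 = 0.8871 and 0.139/0.2047 = 0.6790.
v₂/v₁ is just their ratio: 0.6790/0.8871 = 0.766.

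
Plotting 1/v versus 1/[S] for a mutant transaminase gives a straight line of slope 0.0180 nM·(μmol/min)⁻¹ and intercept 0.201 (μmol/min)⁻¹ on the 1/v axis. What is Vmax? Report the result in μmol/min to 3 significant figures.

The y-intercept of a Lineweaver–Burk plot equals 1/Vmax, so Vmax = 1/0.201 = 4.98 μmol/min.

4.98 μmol/min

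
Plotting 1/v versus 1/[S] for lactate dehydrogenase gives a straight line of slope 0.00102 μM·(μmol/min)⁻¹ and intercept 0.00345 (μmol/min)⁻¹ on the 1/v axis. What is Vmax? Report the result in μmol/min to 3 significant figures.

290 μmol/min

The y-intercept of a Lineweaver–Burk plot equals 1/Vmax, so Vmax = 1/0.00345 = 290 μmol/min.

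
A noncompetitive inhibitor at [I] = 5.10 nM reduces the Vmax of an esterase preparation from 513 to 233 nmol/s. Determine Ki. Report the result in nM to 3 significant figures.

Noncompetitive: Vmax,app = Vmax/α with α = 1 + [I]/Ki.
α = Vmax/Vmax,app = 513/233 = 2.202.
Ki = [I]/(α − 1) = 5.10/1.202 = 4.24 nM.

4.24 nM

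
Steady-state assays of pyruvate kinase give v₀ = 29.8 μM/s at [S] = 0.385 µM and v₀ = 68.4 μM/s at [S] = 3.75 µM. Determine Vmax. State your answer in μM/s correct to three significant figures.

80.3 μM/s

In reciprocal form, 1/v = (Km/Vmax)·(1/[S]) + 1/Vmax. The two points give (1/[S], 1/v) = (2.597, 0.03356) and (0.2667, 0.01462).
Slope = (0.03356 − 0.01462)/(2.597 − 0.2667) = 0.008125; intercept = 0.03356 − 0.008125×2.597 = 0.01245.
Vmax = 1/intercept = 80.3 μM/s; Km = slope × Vmax = 0.008125 × 80.3 = 0.652 µM.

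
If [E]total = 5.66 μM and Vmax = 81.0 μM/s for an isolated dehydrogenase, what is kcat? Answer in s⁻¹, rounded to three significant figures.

14.3 s⁻¹

kcat = Vmax/[E]total = 81.0 μM/s / 5.66 μM = 14.3 s⁻¹.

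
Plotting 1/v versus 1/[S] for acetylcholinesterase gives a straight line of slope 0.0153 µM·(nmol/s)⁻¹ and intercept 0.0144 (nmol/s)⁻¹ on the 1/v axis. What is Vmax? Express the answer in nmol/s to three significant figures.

69.4 nmol/s

The y-intercept of a Lineweaver–Burk plot equals 1/Vmax, so Vmax = 1/0.0144 = 69.4 nmol/s.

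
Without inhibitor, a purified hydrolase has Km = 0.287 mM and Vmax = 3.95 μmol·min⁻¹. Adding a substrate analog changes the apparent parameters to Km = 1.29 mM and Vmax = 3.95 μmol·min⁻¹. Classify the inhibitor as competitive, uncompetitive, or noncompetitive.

competitive

Km increases (0.287 → 1.29 mM) while Vmax is unchanged — the hallmark of competitive inhibition.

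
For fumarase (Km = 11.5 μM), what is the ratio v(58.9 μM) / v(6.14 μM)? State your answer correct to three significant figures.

Since Vmax cancels, v₂/v₁ = [S]₂(Km+[S]₁) / [S]₁(Km+[S]₂).
= 58.9×(11.5+6.14) / (6.14×(11.5+58.9)) = 1039/432.3 = 2.40.

2.40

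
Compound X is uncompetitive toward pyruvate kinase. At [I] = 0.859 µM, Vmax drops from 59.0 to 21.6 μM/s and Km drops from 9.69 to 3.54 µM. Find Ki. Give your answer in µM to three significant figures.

Uncompetitive: Vmax,app = Vmax/α (and Km,app = Km/α) with α = 1 + [I]/Ki.
α = Vmax/Vmax,app = 59.0/21.6 = 2.731.
Ki = [I]/(α − 1) = 0.859/1.731 = 0.496 µM.

0.496 µM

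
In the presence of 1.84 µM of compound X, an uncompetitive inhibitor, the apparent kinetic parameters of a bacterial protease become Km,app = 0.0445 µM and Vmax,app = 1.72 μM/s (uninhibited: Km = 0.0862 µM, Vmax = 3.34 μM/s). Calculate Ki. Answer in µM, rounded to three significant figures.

1.95 µM

Uncompetitive: Vmax,app = Vmax/α (and Km,app = Km/α) with α = 1 + [I]/Ki.
α = Vmax/Vmax,app = 3.34/1.72 = 1.942.
Since α = 1 + [I]/Ki, [I]/Ki = 1.942 − 1 = 0.9419 and Ki = 1.84/0.9419 = 1.95 µM.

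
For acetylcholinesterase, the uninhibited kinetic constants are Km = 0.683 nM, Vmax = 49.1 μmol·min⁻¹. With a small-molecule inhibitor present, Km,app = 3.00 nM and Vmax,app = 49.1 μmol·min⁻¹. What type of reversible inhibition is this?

Km increases (0.683 → 3.00 nM) while Vmax is unchanged — the hallmark of competitive inhibition.

competitive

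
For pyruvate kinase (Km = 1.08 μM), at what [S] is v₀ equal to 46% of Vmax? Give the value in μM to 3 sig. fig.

v/Vmax = [S]/(Km+[S]) = 0.46, so [S] = Km·0.46/(1 − 0.46) = 1.08 × 0.8519.
[S] = 0.920 μM.

0.920 μM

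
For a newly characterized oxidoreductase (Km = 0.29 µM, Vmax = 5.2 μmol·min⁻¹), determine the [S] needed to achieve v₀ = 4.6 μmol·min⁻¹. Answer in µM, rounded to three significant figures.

2.22 µM

The required fractional saturation is v/Vmax = 4.6/5.2 = 0.8846.
Then [S]/(Km+[S]) = 0.8846 ⇒ [S] = 0.29 × 0.8846/(1 − 0.8846) = 2.22 µM.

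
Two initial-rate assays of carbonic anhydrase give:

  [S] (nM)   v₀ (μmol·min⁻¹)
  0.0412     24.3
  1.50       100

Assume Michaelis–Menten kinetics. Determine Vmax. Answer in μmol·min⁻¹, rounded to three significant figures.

110 μmol·min⁻¹

In reciprocal form, 1/v = (Km/Vmax)·(1/[S]) + 1/Vmax. The two points give (1/[S], 1/v) = (24.27, 0.04115) and (0.6667, 0.01000).
Slope = (0.04115 − 0.01000)/(24.27 − 0.6667) = 0.001320; intercept = 0.04115 − 0.001320×24.27 = 0.009120.
Vmax = 1/intercept = 110 μmol·min⁻¹; Km = slope × Vmax = 0.001320 × 110 = 0.145 nM.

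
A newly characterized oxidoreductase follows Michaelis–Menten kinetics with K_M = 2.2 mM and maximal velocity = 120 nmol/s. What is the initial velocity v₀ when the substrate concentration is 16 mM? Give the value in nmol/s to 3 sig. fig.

[S]/(Km+[S]) = 16/18.20 = 0.8791, the fractional saturation.
v = 0.8791 × Vmax = 0.8791 × 120 = 105 nmol/s.

105 nmol/s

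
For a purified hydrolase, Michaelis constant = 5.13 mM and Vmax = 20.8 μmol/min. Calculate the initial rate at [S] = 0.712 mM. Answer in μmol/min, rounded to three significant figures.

v = Vmax·[S]/(Km + [S]) = 20.8 × 0.712 / (5.13 + 0.712)
  = 14.81 / 5.842 = 2.54 μmol/min.

2.54 μmol/min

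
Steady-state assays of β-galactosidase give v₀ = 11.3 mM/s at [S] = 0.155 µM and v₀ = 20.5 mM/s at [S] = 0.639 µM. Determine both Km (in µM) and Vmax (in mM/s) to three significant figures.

Km = 0.225 µM; Vmax = 27.7 mM/s

From v = Vmax[S]/(Km+[S]), each point gives Vmax = v(Km+[S])/[S].
Equating: 11.3(Km+0.155)/0.155 = 20.5(Km+0.639)/0.639.
72.90·Km + 11.3 = 32.08·Km + 20.5, so (72.90 − 32.08)·Km = 20.5 − 11.3.
Km = 9.200/40.82 = 0.225 µM; then Vmax = 11.3(0.225+0.155)/0.155 = 27.7 mM/s.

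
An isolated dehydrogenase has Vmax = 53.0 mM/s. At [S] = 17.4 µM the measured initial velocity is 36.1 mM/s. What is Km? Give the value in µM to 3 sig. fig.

From v = Vmax[S]/(Km+[S]), Km = [S](Vmax − v)/v.
Km = 17.4 × (53.0 − 36.1) / 36.1 = 294.1/36.1 = 8.15 µM.

8.15 µM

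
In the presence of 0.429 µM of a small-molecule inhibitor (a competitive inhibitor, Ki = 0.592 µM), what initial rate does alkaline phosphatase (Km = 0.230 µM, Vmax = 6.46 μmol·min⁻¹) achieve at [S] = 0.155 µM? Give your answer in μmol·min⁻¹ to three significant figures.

1.82 μmol·min⁻¹

α = 1 + [I]/Ki = 1 + 0.429/0.592 = 1.725.
For a competitive inhibitor, Vmax is unchanged and the apparent Km becomes α·Km: Km,app = 0.397 µM, Vmax,app = 6.46 μmol·min⁻¹.
v = Vmax,app·[S]/(Km,app + [S]) = 6.46 × 0.155/(0.397 + 0.155) = 1.82 μmol·min⁻¹.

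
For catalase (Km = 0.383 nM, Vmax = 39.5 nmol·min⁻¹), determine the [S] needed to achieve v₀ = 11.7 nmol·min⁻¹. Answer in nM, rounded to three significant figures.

The required fractional saturation is v/Vmax = 11.7/39.5 = 0.2962.
Then [S]/(Km+[S]) = 0.2962 ⇒ [S] = 0.383 × 0.2962/(1 − 0.2962) = 0.161 nM.

0.161 nM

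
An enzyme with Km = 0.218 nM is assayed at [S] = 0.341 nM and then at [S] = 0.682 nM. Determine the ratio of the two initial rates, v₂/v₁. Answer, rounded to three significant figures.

1.24

The fractional saturations are [S]/(Km+[S]) = 0.341/0.5590 = 0.6100 and 0.682/0.9000 = 0.7578.
v₂/v₁ is just their ratio: 0.7578/0.6100 = 1.24.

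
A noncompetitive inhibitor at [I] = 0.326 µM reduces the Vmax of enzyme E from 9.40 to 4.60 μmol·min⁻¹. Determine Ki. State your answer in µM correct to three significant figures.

0.312 µM

Noncompetitive: Vmax,app = Vmax/α with α = 1 + [I]/Ki.
α = Vmax/Vmax,app = 9.40/4.60 = 2.043.
Ki = [I]/(α − 1) = 0.326/1.043 = 0.312 µM.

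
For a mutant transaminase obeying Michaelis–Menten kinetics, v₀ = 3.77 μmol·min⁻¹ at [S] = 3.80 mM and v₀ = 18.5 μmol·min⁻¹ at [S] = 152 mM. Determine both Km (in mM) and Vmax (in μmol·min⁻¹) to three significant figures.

In reciprocal form, 1/v = (Km/Vmax)·(1/[S]) + 1/Vmax. The two points give (1/[S], 1/v) = (0.2632, 0.2653) and (0.006579, 0.05405).
Slope = (0.2653 − 0.05405)/(0.2632 − 0.006579) = 0.8231; intercept = 0.2653 − 0.8231×0.2632 = 0.04864.
Vmax = 1/intercept = 20.6 μmol·min⁻¹; Km = slope × Vmax = 0.8231 × 20.6 = 16.9 mM.

Km = 16.9 mM; Vmax = 20.6 μmol·min⁻¹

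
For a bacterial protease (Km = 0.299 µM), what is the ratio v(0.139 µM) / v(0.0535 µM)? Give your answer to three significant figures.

The fractional saturations are [S]/(Km+[S]) = 0.0535/0.3525 = 0.1518 and 0.139/0.4380 = 0.3174.
v₂/v₁ is just their ratio: 0.3174/0.1518 = 2.09.

2.09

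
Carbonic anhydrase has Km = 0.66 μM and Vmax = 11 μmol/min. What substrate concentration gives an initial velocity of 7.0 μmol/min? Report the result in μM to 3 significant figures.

Rearranging v = Vmax[S]/(Km+[S]) gives [S] = Km·v/(Vmax − v).
[S] = 0.66 × 7.0 / (11 − 7.0) = 4.620/4.000 = 1.16 μM.

1.16 μM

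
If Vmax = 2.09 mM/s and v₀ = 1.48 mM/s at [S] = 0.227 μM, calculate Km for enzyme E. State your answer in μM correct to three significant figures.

0.0936 μM

From v = Vmax[S]/(Km+[S]), Km = [S](Vmax − v)/v.
Km = 0.227 × (2.09 − 1.48) / 1.48 = 0.1385/1.48 = 0.0936 μM.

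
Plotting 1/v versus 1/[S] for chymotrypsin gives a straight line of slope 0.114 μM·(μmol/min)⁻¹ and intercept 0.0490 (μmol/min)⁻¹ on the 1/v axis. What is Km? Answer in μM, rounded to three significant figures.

2.33 μM

y-intercept = 1/Vmax ⇒ Vmax = 20.4 μmol/min; slope = Km/Vmax ⇒ Km = slope × Vmax.
Km = 0.114 × 20.4 = 2.33 μM.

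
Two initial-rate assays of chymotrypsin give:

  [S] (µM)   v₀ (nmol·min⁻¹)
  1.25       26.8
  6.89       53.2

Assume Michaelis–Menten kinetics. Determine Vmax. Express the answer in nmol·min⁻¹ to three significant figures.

68.1 nmol·min⁻¹

In reciprocal form, 1/v = (Km/Vmax)·(1/[S]) + 1/Vmax. The two points give (1/[S], 1/v) = (0.8000, 0.03731) and (0.1451, 0.01880).
Slope = (0.03731 − 0.01880)/(0.8000 − 0.1451) = 0.02828; intercept = 0.03731 − 0.02828×0.8000 = 0.01469.
Vmax = 1/intercept = 68.1 nmol·min⁻¹; Km = slope × Vmax = 0.02828 × 68.1 = 1.92 µM.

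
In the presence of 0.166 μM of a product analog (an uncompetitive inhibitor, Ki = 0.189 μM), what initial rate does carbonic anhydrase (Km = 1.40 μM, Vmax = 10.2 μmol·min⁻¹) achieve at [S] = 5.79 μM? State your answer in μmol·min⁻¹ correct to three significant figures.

With α = 1 + [I]/Ki = 1 + 0.166/0.189 = 1.878, the uncompetitive rate law is v = (Vmax/α)·[S] / (Km/α + [S]).
v = (10.2/1.878)×5.79 / (1.40/1.878 + 5.79) = 31.44/6.535 = 4.81 μmol·min⁻¹.

4.81 μmol·min⁻¹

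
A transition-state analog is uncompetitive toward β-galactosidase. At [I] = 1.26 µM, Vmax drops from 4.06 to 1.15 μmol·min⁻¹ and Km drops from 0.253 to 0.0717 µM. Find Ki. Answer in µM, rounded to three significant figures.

Uncompetitive: Vmax,app = Vmax/α (and Km,app = Km/α) with α = 1 + [I]/Ki.
α = Vmax/Vmax,app = 4.06/1.15 = 3.530.
Since α = 1 + [I]/Ki, [I]/Ki = 3.530 − 1 = 2.530 and Ki = 1.26/2.530 = 0.498 µM.

0.498 µM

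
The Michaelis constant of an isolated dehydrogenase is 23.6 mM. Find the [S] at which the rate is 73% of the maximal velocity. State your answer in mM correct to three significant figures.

63.8 mM

v/Vmax = [S]/(Km+[S]) = 0.73, so [S] = Km·0.73/(1 − 0.73) = 23.6 × 2.704.
[S] = 63.8 mM.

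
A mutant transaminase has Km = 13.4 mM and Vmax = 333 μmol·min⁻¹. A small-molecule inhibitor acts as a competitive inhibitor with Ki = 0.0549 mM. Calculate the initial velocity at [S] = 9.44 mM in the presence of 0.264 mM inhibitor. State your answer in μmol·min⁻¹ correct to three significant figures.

With α = 1 + [I]/Ki = 1 + 0.264/0.0549 = 5.809, the competitive rate law is v = Vmax[S] / (αKm + [S]).
v = 333×9.44 / (5.809×13.4 + 9.44) = 3144/87.28 = 36.0 μmol·min⁻¹.

36.0 μmol·min⁻¹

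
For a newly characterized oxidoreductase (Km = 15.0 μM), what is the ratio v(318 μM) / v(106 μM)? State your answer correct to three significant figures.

The fractional saturations are [S]/(Km+[S]) = 106/121.0 = 0.8760 and 318/333.0 = 0.9550.
v₂/v₁ is just their ratio: 0.9550/0.8760 = 1.09.

1.09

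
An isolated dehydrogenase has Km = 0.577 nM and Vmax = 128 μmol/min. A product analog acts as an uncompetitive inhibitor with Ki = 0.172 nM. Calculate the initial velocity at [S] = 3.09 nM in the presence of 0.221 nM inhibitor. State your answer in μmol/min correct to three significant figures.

51.8 μmol/min

With α = 1 + [I]/Ki = 1 + 0.221/0.172 = 2.285, the uncompetitive rate law is v = (Vmax/α)·[S] / (Km/α + [S]).
v = (128/2.285)×3.09 / (0.577/2.285 + 3.09) = 173.1/3.343 = 51.8 μmol/min.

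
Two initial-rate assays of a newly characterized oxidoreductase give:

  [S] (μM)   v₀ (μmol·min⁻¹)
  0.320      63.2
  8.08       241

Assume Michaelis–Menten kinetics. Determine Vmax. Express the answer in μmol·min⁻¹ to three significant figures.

273 μmol·min⁻¹

From v = Vmax[S]/(Km+[S]), each point gives Vmax = v(Km+[S])/[S].
Equating: 63.2(Km+0.320)/0.320 = 241(Km+8.08)/8.08.
197.5·Km + 63.2 = 29.83·Km + 241, so (197.5 − 29.83)·Km = 241 − 63.2.
Km = 177.8/167.7 = 1.06 μM; then Vmax = 63.2(1.06+0.320)/0.320 = 273 μmol·min⁻¹.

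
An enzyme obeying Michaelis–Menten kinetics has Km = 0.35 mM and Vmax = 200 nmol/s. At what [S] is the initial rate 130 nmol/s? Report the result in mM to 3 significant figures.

0.650 mM

Rearranging v = Vmax[S]/(Km+[S]) gives [S] = Km·v/(Vmax − v).
[S] = 0.35 × 130 / (200 − 130) = 45.50/70.00 = 0.650 mM.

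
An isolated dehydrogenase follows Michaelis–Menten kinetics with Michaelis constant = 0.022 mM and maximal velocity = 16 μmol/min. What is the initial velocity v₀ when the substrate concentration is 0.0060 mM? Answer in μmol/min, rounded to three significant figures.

[S]/(Km+[S]) = 0.0060/0.02800 = 0.2143, the fractional saturation.
v = 0.2143 × Vmax = 0.2143 × 16 = 3.43 μmol/min.

3.43 μmol/min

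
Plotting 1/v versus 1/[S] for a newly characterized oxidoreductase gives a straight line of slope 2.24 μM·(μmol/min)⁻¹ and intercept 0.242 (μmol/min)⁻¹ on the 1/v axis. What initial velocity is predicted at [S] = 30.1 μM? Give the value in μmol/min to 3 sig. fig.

3.16 μmol/min

The y-intercept is 1/Vmax, so Vmax = 1/0.242 = 4.13 μmol/min.
The slope is Km/Vmax, so Km = 2.24 × 4.13 = 9.26 μM.
Then v = 4.13 × 30.1/(9.26 + 30.1) = 3.16 μmol/min.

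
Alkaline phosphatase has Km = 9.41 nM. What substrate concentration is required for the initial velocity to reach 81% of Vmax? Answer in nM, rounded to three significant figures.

40.1 nM

v/Vmax = [S]/(Km+[S]) = 0.81, so [S] = Km·0.81/(1 − 0.81) = 9.41 × 4.263.
[S] = 40.1 nM.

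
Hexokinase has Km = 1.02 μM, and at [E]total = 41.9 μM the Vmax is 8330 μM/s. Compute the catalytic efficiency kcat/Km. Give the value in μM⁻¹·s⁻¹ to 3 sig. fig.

kcat = Vmax/[E]total = 8330/41.9 = 199 s⁻¹.
kcat/Km = 199/1.02 = 195 μM⁻¹·s⁻¹.

195 μM⁻¹·s⁻¹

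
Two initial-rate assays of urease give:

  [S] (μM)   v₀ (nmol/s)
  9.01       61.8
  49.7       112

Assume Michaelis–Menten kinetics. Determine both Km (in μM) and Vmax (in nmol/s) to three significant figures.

Km = 10.9 μM; Vmax = 137 nmol/s

From v = Vmax[S]/(Km+[S]), each point gives Vmax = v(Km+[S])/[S].
Equating: 61.8(Km+9.01)/9.01 = 112(Km+49.7)/49.7.
6.859·Km + 61.8 = 2.254·Km + 112, so (6.859 − 2.254)·Km = 112 − 61.8.
Km = 50.20/4.606 = 10.9 μM; then Vmax = 61.8(10.9+9.01)/9.01 = 137 nmol/s.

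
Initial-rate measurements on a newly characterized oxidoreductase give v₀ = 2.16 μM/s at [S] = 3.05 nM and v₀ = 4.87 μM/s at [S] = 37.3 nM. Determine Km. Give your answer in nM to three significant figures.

4.69 nM

From v = Vmax[S]/(Km+[S]), each point gives Vmax = v(Km+[S])/[S].
Equating: 2.16(Km+3.05)/3.05 = 4.87(Km+37.3)/37.3.
0.7082·Km + 2.16 = 0.1306·Km + 4.87, so (0.7082 − 0.1306)·Km = 4.87 − 2.16.
Km = 2.710/0.5776 = 4.69 nM; then Vmax = 2.16(4.69+3.05)/3.05 = 5.48 μM/s.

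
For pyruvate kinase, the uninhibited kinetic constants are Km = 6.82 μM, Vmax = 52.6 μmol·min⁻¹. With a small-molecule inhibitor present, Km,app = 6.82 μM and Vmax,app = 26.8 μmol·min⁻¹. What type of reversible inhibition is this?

noncompetitive

Vmax decreases (52.6 → 26.8 μmol·min⁻¹) while Km is unchanged — pure noncompetitive inhibition.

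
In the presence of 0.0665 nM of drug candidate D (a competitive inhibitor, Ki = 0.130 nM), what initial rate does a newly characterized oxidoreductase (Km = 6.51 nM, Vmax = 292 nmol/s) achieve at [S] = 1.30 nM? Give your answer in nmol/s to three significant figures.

α = 1 + [I]/Ki = 1 + 0.0665/0.130 = 1.512.
For a competitive inhibitor, Vmax is unchanged and the apparent Km becomes α·Km: Km,app = 9.84 nM, Vmax,app = 292 nmol/s.
v = Vmax,app·[S]/(Km,app + [S]) = 292 × 1.30/(9.84 + 1.30) = 34.1 nmol/s.

34.1 nmol/s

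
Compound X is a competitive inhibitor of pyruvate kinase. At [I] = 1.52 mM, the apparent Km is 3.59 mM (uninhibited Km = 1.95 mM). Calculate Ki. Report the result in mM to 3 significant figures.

1.81 mM

Competitive: Km,app = α·Km with α = 1 + [I]/Ki.
α = Km,app/Km = 3.59/1.95 = 1.841.
Ki = [I]/(α − 1) = 1.52/0.8410 = 1.81 mM.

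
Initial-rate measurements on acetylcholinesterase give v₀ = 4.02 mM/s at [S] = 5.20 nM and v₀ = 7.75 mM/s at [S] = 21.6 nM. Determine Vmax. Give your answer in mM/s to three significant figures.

In reciprocal form, 1/v = (Km/Vmax)·(1/[S]) + 1/Vmax. The two points give (1/[S], 1/v) = (0.1923, 0.2488) and (0.04630, 0.1290).
Slope = (0.2488 − 0.1290)/(0.1923 − 0.04630) = 0.8200; intercept = 0.2488 − 0.8200×0.1923 = 0.09107.
Vmax = 1/intercept = 11.0 mM/s; Km = slope × Vmax = 0.8200 × 11.0 = 9.00 nM.

11.0 mM/s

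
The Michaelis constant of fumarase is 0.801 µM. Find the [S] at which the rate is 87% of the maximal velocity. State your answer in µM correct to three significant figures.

v/Vmax = [S]/(Km+[S]) = 0.87, so [S] = Km·0.87/(1 − 0.87) = 0.801 × 6.692.
[S] = 5.36 µM.

5.36 µM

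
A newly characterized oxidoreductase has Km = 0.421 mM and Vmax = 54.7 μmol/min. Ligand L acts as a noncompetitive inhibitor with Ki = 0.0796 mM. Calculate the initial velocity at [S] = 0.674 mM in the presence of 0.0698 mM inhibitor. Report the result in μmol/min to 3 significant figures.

17.9 μmol/min

α = 1 + [I]/Ki = 1 + 0.0698/0.0796 = 1.877.
For a noncompetitive inhibitor, Vmax is reduced to Vmax/α while Km is unchanged: Km,app = 0.421 mM, Vmax,app = 29.1 μmol/min.
v = Vmax,app·[S]/(Km,app + [S]) = 29.1 × 0.674/(0.421 + 0.674) = 17.9 μmol/min.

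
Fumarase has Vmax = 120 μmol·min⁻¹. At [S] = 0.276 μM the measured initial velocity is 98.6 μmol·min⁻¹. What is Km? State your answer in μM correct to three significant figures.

0.0599 μM

v/Vmax = 98.6/120 = 0.8217 = [S]/(Km+[S]).
So Km + [S] = [S]/0.8217 = 0.3359 μM, giving Km = 0.3359 − 0.276 = 0.0599 μM.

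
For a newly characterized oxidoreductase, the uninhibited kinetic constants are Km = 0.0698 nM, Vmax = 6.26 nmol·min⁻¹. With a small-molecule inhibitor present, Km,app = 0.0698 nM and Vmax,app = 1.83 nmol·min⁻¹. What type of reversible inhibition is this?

noncompetitive

Vmax decreases (6.26 → 1.83 nmol·min⁻¹) while Km is unchanged — pure noncompetitive inhibition.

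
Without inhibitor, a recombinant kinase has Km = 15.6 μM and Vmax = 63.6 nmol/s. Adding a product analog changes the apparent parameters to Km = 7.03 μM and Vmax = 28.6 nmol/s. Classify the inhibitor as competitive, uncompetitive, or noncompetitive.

uncompetitive

Both Km and Vmax decrease by the same factor (~2.22-fold) — characteristic of uncompetitive inhibition.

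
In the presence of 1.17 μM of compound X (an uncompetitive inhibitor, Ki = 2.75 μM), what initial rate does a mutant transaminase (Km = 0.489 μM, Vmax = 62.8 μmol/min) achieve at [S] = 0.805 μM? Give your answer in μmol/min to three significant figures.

30.9 μmol/min

With α = 1 + [I]/Ki = 1 + 1.17/2.75 = 1.425, the uncompetitive rate law is v = (Vmax/α)·[S] / (Km/α + [S]).
v = (62.8/1.425)×0.805 / (0.489/1.425 + 0.805) = 35.47/1.148 = 30.9 μmol/min.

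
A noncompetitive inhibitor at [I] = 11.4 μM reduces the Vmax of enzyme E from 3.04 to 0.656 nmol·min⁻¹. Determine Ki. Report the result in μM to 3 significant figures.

3.14 μM

Noncompetitive: Vmax,app = Vmax/α with α = 1 + [I]/Ki.
α = Vmax/Vmax,app = 3.04/0.656 = 4.634.
Since α = 1 + [I]/Ki, [I]/Ki = 4.634 − 1 = 3.634 and Ki = 11.4/3.634 = 3.14 μM.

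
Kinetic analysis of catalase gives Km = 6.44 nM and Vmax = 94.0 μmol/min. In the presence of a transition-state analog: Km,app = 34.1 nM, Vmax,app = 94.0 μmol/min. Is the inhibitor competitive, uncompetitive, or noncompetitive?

competitive

Km increases (6.44 → 34.1 nM) while Vmax is unchanged — the hallmark of competitive inhibition.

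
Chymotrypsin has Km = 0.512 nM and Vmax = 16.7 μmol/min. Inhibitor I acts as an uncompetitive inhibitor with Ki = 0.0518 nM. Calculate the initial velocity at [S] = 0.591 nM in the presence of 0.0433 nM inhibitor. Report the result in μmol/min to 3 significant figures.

α = 1 + [I]/Ki = 1 + 0.0433/0.0518 = 1.836.
For an uncompetitive inhibitor, both parameters are divided by α, giving Vmax/α and Km/α: Km,app = 0.279 nM, Vmax,app = 9.10 μmol/min.
v = Vmax,app·[S]/(Km,app + [S]) = 9.10 × 0.591/(0.279 + 0.591) = 6.18 μmol/min.

6.18 μmol/min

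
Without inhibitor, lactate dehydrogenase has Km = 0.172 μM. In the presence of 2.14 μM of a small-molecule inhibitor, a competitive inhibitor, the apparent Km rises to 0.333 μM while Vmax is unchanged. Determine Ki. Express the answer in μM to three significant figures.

2.29 μM

Competitive: Km,app = α·Km with α = 1 + [I]/Ki.
α = Km,app/Km = 0.333/0.172 = 1.936.
Ki = [I]/(α − 1) = 2.14/0.9360 = 2.29 μM.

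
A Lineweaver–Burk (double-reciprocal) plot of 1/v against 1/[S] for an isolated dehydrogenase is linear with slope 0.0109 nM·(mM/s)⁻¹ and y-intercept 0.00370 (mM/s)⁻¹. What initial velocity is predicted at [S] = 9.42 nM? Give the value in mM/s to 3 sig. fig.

The y-intercept is 1/Vmax, so Vmax = 1/0.00370 = 270 mM/s.
The slope is Km/Vmax, so Km = 0.0109 × 270 = 2.95 nM.
Then v = 270 × 9.42/(2.95 + 9.42) = 206 mM/s.

206 mM/s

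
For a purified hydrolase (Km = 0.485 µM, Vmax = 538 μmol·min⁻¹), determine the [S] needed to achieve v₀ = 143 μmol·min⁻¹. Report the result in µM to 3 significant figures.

0.176 µM

The required fractional saturation is v/Vmax = 143/538 = 0.2658.
Then [S]/(Km+[S]) = 0.2658 ⇒ [S] = 0.485 × 0.2658/(1 − 0.2658) = 0.176 µM.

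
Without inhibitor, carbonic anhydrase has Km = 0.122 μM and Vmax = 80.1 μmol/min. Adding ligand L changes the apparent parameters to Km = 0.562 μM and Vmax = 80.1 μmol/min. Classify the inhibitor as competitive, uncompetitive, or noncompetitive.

competitive

Km increases (0.122 → 0.562 μM) while Vmax is unchanged — the hallmark of competitive inhibition.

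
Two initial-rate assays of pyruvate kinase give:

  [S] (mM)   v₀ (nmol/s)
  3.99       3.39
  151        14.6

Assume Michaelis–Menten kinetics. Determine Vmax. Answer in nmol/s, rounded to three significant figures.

16.0 nmol/s

From v = Vmax[S]/(Km+[S]), each point gives Vmax = v(Km+[S])/[S].
Equating: 3.39(Km+3.99)/3.99 = 14.6(Km+151)/151.
0.8496·Km + 3.39 = 0.09669·Km + 14.6, so (0.8496 − 0.09669)·Km = 14.6 − 3.39.
Km = 11.21/0.7529 = 14.9 mM; then Vmax = 3.39(14.9+3.99)/3.99 = 16.0 nmol/s.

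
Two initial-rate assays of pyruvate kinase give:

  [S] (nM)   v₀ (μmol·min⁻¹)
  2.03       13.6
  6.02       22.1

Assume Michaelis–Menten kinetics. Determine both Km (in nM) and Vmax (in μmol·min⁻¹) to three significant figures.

From v = Vmax[S]/(Km+[S]), each point gives Vmax = v(Km+[S])/[S].
Equating: 13.6(Km+2.03)/2.03 = 22.1(Km+6.02)/6.02.
6.700·Km + 13.6 = 3.671·Km + 22.1, so (6.700 − 3.671)·Km = 22.1 − 13.6.
Km = 8.500/3.028 = 2.81 nM; then Vmax = 13.6(2.81+2.03)/2.03 = 32.4 μmol·min⁻¹.

Km = 2.81 nM; Vmax = 32.4 μmol·min⁻¹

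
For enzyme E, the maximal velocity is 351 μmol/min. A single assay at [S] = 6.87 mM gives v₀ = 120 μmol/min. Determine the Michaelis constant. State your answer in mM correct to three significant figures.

v/Vmax = 120/351 = 0.3419 = [S]/(Km+[S]).
So Km + [S] = [S]/0.3419 = 20.09 mM, giving Km = 20.09 − 6.87 = 13.2 mM.

13.2 mM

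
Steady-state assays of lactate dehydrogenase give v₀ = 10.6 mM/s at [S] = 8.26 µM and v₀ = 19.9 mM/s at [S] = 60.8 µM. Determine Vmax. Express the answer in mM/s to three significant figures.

23.1 mM/s

In reciprocal form, 1/v = (Km/Vmax)·(1/[S]) + 1/Vmax. The two points give (1/[S], 1/v) = (0.1211, 0.09434) and (0.01645, 0.05025).
Slope = (0.09434 − 0.05025)/(0.1211 − 0.01645) = 0.4214; intercept = 0.09434 − 0.4214×0.1211 = 0.04332.
Vmax = 1/intercept = 23.1 mM/s; Km = slope × Vmax = 0.4214 × 23.1 = 9.73 µM.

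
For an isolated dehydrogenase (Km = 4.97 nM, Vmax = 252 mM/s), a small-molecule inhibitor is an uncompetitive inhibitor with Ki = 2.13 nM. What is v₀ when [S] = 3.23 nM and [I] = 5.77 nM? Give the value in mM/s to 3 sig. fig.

48.0 mM/s

With α = 1 + [I]/Ki = 1 + 5.77/2.13 = 3.709, the uncompetitive rate law is v = (Vmax/α)·[S] / (Km/α + [S]).
v = (252/3.709)×3.23 / (4.97/3.709 + 3.23) = 219.5/4.570 = 48.0 mM/s.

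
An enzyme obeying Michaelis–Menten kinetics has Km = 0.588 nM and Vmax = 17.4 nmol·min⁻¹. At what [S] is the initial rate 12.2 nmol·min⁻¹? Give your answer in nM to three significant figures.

The required fractional saturation is v/Vmax = 12.2/17.4 = 0.7011.
Then [S]/(Km+[S]) = 0.7011 ⇒ [S] = 0.588 × 0.7011/(1 − 0.7011) = 1.38 nM.

1.38 nM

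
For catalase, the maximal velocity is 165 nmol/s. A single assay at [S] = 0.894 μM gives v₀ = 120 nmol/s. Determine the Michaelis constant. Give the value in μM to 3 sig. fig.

From v = Vmax[S]/(Km+[S]), Km = [S](Vmax − v)/v.
Km = 0.894 × (165 − 120) / 120 = 40.23/120 = 0.335 μM.

0.335 μM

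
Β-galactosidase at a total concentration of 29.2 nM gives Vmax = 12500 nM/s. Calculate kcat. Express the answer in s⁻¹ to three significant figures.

428 s⁻¹

kcat = Vmax/[E]total = 12500 nM/s / 29.2 nM = 428 s⁻¹.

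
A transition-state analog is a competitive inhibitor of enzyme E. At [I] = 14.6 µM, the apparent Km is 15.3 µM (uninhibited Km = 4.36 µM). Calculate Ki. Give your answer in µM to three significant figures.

5.82 µM

Competitive: Km,app = α·Km with α = 1 + [I]/Ki.
α = Km,app/Km = 15.3/4.36 = 3.509.
Since α = 1 + [I]/Ki, [I]/Ki = 3.509 − 1 = 2.509 and Ki = 14.6/2.509 = 5.82 µM.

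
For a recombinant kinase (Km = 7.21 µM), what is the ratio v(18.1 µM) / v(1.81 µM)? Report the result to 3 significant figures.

3.56

The fractional saturations are [S]/(Km+[S]) = 1.81/9.020 = 0.2007 and 18.1/25.31 = 0.7151.
v₂/v₁ is just their ratio: 0.7151/0.2007 = 3.56.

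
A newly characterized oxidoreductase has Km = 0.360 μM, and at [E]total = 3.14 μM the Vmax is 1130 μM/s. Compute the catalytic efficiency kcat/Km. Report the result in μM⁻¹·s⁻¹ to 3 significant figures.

kcat = Vmax/[E]total = 1130/3.14 = 360 s⁻¹.
kcat/Km = 360/0.360 = 1000 μM⁻¹·s⁻¹.

1000 μM⁻¹·s⁻¹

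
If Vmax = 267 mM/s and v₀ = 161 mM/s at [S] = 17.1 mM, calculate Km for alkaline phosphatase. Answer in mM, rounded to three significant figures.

11.3 mM

From v = Vmax[S]/(Km+[S]), Km = [S](Vmax − v)/v.
Km = 17.1 × (267 − 161) / 161 = 1813/161 = 11.3 mM.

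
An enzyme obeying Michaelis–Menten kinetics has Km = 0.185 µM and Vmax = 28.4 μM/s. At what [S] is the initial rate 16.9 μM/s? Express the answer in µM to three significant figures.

0.272 µM

The required fractional saturation is v/Vmax = 16.9/28.4 = 0.5951.
Then [S]/(Km+[S]) = 0.5951 ⇒ [S] = 0.185 × 0.5951/(1 − 0.5951) = 0.272 µM.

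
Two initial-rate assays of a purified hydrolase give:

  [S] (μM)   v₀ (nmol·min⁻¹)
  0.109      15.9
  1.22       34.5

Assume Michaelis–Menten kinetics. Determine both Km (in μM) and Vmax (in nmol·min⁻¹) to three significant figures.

From v = Vmax[S]/(Km+[S]), each point gives Vmax = v(Km+[S])/[S].
Equating: 15.9(Km+0.109)/0.109 = 34.5(Km+1.22)/1.22.
145.9·Km + 15.9 = 28.28·Km + 34.5, so (145.9 − 28.28)·Km = 34.5 − 15.9.
Km = 18.60/117.6 = 0.158 μM; then Vmax = 15.9(0.158+0.109)/0.109 = 39.0 nmol·min⁻¹.

Km = 0.158 μM; Vmax = 39.0 nmol·min⁻¹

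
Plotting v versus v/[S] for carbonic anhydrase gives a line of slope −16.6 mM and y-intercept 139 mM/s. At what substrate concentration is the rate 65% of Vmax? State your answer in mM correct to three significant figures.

30.8 mM

The Eadie–Hofstee slope gives Km = 16.6 mM (slope = −Km).
v/Vmax = [S]/(Km+[S]) = 0.65 ⇒ [S] = Km·0.65/(1−0.65) = 16.6 × 1.857 = 30.8 mM.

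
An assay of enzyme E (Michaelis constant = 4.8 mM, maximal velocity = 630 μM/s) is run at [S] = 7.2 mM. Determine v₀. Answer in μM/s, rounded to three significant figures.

378 μM/s

[S]/(Km+[S]) = 7.2/12.00 = 0.6000, the fractional saturation.
v = 0.6000 × Vmax = 0.6000 × 630 = 378 μM/s.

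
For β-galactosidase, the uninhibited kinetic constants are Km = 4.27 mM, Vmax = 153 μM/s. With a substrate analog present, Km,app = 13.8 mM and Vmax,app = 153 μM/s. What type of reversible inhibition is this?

Km increases (4.27 → 13.8 mM) while Vmax is unchanged — the hallmark of competitive inhibition.

competitive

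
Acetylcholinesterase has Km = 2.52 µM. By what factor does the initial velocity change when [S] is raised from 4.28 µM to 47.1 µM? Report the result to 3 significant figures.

1.51

The fractional saturations are [S]/(Km+[S]) = 4.28/6.800 = 0.6294 and 47.1/49.62 = 0.9492.
v₂/v₁ is just their ratio: 0.9492/0.6294 = 1.51.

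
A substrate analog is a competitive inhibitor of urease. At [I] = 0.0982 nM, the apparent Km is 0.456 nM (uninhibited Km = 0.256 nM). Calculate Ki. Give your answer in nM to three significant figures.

0.126 nM

Competitive: Km,app = α·Km with α = 1 + [I]/Ki.
α = Km,app/Km = 0.456/0.256 = 1.781.
Ki = [I]/(α − 1) = 0.0982/0.7812 = 0.126 nM.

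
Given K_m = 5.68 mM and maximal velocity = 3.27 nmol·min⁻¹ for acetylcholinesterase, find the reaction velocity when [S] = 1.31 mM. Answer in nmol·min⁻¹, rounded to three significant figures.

0.613 nmol·min⁻¹

[S]/(Km+[S]) = 1.31/6.990 = 0.1874, the fractional saturation.
v = 0.1874 × Vmax = 0.1874 × 3.27 = 0.613 nmol·min⁻¹.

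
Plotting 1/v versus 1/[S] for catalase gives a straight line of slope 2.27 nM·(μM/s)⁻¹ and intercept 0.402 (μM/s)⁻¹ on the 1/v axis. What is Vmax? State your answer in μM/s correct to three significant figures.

2.49 μM/s

The y-intercept of a Lineweaver–Burk plot equals 1/Vmax, so Vmax = 1/0.402 = 2.49 μM/s.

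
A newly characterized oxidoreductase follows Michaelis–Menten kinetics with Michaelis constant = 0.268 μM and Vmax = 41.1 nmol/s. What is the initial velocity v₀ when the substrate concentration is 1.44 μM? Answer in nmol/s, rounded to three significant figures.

[S]/(Km+[S]) = 1.44/1.708 = 0.8431, the fractional saturation.
v = 0.8431 × Vmax = 0.8431 × 41.1 = 34.7 nmol/s.

34.7 nmol/s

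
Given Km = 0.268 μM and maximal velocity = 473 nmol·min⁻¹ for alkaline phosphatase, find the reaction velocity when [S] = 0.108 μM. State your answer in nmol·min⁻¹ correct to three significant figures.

136 nmol·min⁻¹

v = Vmax·[S]/(Km + [S]) = 473 × 0.108 / (0.268 + 0.108)
  = 51.08 / 0.3760 = 136 nmol·min⁻¹.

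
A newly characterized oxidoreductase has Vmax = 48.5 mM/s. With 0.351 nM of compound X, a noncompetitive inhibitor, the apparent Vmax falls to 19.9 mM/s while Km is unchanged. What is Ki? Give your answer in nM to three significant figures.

0.244 nM

Noncompetitive: Vmax,app = Vmax/α with α = 1 + [I]/Ki.
α = Vmax/Vmax,app = 48.5/19.9 = 2.437.
Since α = 1 + [I]/Ki, [I]/Ki = 2.437 − 1 = 1.437 and Ki = 0.351/1.437 = 0.244 nM.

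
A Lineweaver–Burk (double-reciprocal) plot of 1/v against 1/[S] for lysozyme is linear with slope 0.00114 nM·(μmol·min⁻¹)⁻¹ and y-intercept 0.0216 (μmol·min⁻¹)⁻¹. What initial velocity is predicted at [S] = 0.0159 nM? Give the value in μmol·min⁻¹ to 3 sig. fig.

10.7 μmol·min⁻¹

The y-intercept is 1/Vmax, so Vmax = 1/0.0216 = 46.3 μmol·min⁻¹.
The slope is Km/Vmax, so Km = 0.00114 × 46.3 = 0.0528 nM.
Then v = 46.3 × 0.0159/(0.0528 + 0.0159) = 10.7 μmol·min⁻¹.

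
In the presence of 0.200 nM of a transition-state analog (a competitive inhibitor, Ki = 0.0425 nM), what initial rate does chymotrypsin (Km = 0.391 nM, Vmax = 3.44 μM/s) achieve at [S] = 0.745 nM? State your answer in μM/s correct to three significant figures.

0.861 μM/s

With α = 1 + [I]/Ki = 1 + 0.200/0.0425 = 5.706, the competitive rate law is v = Vmax[S] / (αKm + [S]).
v = 3.44×0.745 / (5.706×0.391 + 0.745) = 2.563/2.976 = 0.861 μM/s.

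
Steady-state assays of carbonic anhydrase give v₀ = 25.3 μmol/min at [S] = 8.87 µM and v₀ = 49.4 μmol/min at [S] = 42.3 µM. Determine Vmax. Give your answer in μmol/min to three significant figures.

66.1 μmol/min

In reciprocal form, 1/v = (Km/Vmax)·(1/[S]) + 1/Vmax. The two points give (1/[S], 1/v) = (0.1127, 0.03953) and (0.02364, 0.02024).
Slope = (0.03953 − 0.02024)/(0.1127 − 0.02364) = 0.2164; intercept = 0.03953 − 0.2164×0.1127 = 0.01513.
Vmax = 1/intercept = 66.1 μmol/min; Km = slope × Vmax = 0.2164 × 66.1 = 14.3 µM.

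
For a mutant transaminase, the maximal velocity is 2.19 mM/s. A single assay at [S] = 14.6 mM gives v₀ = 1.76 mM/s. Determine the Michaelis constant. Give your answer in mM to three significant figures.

v/Vmax = 1.76/2.19 = 0.8037 = [S]/(Km+[S]).
So Km + [S] = [S]/0.8037 = 18.17 mM, giving Km = 18.17 − 14.6 = 3.57 mM.

3.57 mM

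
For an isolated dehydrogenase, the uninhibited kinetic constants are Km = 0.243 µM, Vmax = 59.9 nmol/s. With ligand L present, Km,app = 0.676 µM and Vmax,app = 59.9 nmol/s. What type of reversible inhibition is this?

competitive

Km increases (0.243 → 0.676 µM) while Vmax is unchanged — the hallmark of competitive inhibition.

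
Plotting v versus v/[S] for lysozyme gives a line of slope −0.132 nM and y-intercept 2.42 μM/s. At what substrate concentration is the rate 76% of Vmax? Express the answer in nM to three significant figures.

0.418 nM

The Eadie–Hofstee slope gives Km = 0.132 nM (slope = −Km).
v/Vmax = [S]/(Km+[S]) = 0.76 ⇒ [S] = Km·0.76/(1−0.76) = 0.132 × 3.167 = 0.418 nM.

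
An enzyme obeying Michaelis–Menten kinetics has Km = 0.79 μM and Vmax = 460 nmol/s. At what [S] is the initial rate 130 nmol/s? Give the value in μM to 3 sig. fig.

Rearranging v = Vmax[S]/(Km+[S]) gives [S] = Km·v/(Vmax − v).
[S] = 0.79 × 130 / (460 − 130) = 102.7/330.0 = 0.311 μM.

0.311 μM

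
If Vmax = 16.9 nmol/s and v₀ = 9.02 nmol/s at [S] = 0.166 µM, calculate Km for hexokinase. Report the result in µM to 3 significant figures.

v/Vmax = 9.02/16.9 = 0.5337 = [S]/(Km+[S]).
So Km + [S] = [S]/0.5337 = 0.3110 µM, giving Km = 0.3110 − 0.166 = 0.145 µM.

0.145 µM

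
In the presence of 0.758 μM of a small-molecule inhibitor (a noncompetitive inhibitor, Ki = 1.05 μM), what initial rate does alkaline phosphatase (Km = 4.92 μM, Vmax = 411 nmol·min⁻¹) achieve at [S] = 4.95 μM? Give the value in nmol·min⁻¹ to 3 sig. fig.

120 nmol·min⁻¹

α = 1 + [I]/Ki = 1 + 0.758/1.05 = 1.722.
For a noncompetitive inhibitor, Vmax is reduced to Vmax/α while Km is unchanged: Km,app = 4.92 μM, Vmax,app = 239 nmol·min⁻¹.
v = Vmax,app·[S]/(Km,app + [S]) = 239 × 4.95/(4.92 + 4.95) = 120 nmol·min⁻¹.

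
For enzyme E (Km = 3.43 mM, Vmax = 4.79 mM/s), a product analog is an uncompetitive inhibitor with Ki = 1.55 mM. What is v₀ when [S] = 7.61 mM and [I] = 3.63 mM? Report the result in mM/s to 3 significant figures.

With α = 1 + [I]/Ki = 1 + 3.63/1.55 = 3.342, the uncompetitive rate law is v = (Vmax/α)·[S] / (Km/α + [S]).
v = (4.79/3.342)×7.61 / (3.43/3.342 + 7.61) = 10.91/8.636 = 1.26 mM/s.

1.26 mM/s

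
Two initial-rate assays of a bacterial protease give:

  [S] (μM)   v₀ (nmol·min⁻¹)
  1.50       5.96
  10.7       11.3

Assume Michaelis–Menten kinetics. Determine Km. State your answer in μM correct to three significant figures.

In reciprocal form, 1/v = (Km/Vmax)·(1/[S]) + 1/Vmax. The two points give (1/[S], 1/v) = (0.6667, 0.1678) and (0.09346, 0.08850).
Slope = (0.1678 − 0.08850)/(0.6667 − 0.09346) = 0.1383; intercept = 0.1678 − 0.1383×0.6667 = 0.07557.
Vmax = 1/intercept = 13.2 nmol·min⁻¹; Km = slope × Vmax = 0.1383 × 13.2 = 1.83 μM.

1.83 μM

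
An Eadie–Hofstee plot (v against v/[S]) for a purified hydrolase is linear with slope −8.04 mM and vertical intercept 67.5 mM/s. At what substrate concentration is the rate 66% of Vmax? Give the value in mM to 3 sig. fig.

The Eadie–Hofstee slope gives Km = 8.04 mM (slope = −Km).
v/Vmax = [S]/(Km+[S]) = 0.66 ⇒ [S] = Km·0.66/(1−0.66) = 8.04 × 1.941 = 15.6 mM.

15.6 mM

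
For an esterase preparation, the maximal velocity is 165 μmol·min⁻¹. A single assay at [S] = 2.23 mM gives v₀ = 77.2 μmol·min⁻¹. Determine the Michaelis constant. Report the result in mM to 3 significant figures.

2.54 mM

v/Vmax = 77.2/165 = 0.4679 = [S]/(Km+[S]).
So Km + [S] = [S]/0.4679 = 4.766 mM, giving Km = 4.766 − 2.23 = 2.54 mM.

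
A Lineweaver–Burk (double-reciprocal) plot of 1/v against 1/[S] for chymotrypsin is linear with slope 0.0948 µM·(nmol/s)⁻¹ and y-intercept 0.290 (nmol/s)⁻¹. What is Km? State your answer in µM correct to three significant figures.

0.327 µM

y-intercept = 1/Vmax ⇒ Vmax = 3.45 nmol/s; slope = Km/Vmax ⇒ Km = slope × Vmax.
Km = 0.0948 × 3.45 = 0.327 µM.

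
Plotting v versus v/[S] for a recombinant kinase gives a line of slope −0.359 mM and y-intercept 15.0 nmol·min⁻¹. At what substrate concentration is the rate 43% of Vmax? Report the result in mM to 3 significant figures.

0.271 mM

The Eadie–Hofstee slope gives Km = 0.359 mM (slope = −Km).
v/Vmax = [S]/(Km+[S]) = 0.43 ⇒ [S] = Km·0.43/(1−0.43) = 0.359 × 0.7544 = 0.271 mM.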